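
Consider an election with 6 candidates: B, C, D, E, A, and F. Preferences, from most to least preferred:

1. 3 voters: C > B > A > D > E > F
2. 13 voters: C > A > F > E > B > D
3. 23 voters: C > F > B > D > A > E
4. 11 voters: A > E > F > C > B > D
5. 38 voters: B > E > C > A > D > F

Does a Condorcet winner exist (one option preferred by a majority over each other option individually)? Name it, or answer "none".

Checking pairwise contests:
C beats B 50–38.
E beats C 49–39.
B beats D 88–0.
B beats E 64–24.
B beats A 64–24.
C beats F 77–11.
Every option loses at least one head-to-head, so there is no Condorcet winner.

none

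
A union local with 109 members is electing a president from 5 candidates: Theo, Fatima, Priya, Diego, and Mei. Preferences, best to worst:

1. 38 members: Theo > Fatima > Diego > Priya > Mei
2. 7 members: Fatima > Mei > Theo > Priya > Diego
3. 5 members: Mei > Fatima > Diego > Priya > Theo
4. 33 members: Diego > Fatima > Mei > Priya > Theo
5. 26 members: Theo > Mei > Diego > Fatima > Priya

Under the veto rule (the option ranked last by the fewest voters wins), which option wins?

Last-place votes: Theo 38, Fatima 0, Priya 26, Diego 7, Mei 38.
Fatima is ranked last by the fewest voters, so Fatima wins.

Fatima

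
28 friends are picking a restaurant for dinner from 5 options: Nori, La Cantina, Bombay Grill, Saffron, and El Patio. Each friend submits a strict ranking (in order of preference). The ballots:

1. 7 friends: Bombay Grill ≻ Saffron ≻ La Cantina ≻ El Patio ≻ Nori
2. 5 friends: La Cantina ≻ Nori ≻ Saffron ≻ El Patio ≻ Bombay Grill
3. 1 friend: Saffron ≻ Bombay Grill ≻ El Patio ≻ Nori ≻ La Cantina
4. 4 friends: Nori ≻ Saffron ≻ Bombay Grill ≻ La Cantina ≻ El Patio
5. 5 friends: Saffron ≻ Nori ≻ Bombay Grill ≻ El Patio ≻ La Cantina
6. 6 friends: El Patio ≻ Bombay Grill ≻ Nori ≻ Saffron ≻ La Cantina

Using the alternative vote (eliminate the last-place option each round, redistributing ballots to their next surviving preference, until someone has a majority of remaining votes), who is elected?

Round 1: Nori 4, La Cantina 5, Bombay Grill 7, Saffron 6, El Patio 6. Eliminate Nori.
Round 2: La Cantina 5, Bombay Grill 7, Saffron 10, El Patio 6. Eliminate La Cantina.
Round 3: Bombay Grill 7, Saffron 15, El Patio 6. Saffron has a majority.

Saffron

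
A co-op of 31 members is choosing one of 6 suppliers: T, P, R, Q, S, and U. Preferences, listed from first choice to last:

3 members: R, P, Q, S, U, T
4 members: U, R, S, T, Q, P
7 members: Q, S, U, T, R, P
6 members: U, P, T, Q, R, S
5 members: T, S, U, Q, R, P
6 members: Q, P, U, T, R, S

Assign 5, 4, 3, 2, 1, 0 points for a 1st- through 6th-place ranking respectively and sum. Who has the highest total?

T: 3·0 + 4·2 + 7·2 + 6·3 + 5·5 + 6·2 = 77
P: 3·4 + 4·0 + 7·0 + 6·4 + 5·0 + 6·4 = 60
R: 3·5 + 4·4 + 7·1 + 6·1 + 5·1 + 6·1 = 55
Q: 3·3 + 4·1 + 7·5 + 6·2 + 5·2 + 6·5 = 100
S: 3·2 + 4·3 + 7·4 + 6·0 + 5·4 + 6·0 = 66
U: 3·1 + 4·5 + 7·3 + 6·5 + 5·3 + 6·3 = 107
U has the highest Borda score (107).

U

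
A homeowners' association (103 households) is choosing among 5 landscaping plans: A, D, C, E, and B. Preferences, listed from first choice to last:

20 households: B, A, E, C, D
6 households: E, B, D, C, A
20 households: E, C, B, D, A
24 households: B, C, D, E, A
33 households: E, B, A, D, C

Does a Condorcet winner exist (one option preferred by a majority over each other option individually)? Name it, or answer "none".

E vs A: 83–20 for E.
E vs D: 79–24 for E.
E vs C: 79–24 for E.
E vs B: 59–44 for E.
E beats every other option head-to-head.

E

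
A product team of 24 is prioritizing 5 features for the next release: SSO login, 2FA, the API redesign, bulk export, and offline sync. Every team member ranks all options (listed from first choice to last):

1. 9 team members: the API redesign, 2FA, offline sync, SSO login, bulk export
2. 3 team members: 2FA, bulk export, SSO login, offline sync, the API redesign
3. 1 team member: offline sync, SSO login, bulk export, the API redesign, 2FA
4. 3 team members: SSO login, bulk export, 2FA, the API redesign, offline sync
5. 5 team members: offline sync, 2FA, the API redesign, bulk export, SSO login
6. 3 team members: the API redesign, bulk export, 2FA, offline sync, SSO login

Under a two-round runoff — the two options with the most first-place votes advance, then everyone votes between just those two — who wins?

Round 1 first-place votes: SSO login 3, 2FA 3, the API redesign 12, bulk export 0, offline sync 6.
the API redesign and offline sync advance.
Runoff: the API redesign is preferred to offline sync by 15 voters; offline sync by 9.
the API redesign wins the runoff.

the API redesign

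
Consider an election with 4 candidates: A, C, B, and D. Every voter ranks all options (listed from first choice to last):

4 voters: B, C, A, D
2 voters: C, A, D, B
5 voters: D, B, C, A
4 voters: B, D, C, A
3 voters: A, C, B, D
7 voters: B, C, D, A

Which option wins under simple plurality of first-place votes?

B

First-place votes: A 3, C 2, B 15, D 5.
B has the most first-place votes.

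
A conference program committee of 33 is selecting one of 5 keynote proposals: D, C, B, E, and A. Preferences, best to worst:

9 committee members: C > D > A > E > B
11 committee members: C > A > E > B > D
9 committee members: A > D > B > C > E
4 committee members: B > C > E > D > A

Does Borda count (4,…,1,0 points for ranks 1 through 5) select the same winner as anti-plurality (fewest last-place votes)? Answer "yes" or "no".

Borda — scores: D 58, C 101, B 45, E 39, A 87. Winner: C.
Anti-plurality — last-place votes: D 11, C 0, B 9, E 9, A 4. Winner: C.
The two methods agree.

yes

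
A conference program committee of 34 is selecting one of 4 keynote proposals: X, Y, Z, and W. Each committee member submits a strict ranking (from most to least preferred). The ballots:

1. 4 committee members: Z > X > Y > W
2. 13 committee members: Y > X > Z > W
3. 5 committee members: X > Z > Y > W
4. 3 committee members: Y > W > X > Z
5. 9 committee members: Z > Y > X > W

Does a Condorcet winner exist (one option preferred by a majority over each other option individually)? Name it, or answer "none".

Checking pairwise contests:
Y beats X 25–9.
Z beats Y 18–16.
X beats Z 21–13.
X beats W 31–3.
Every option loses at least one head-to-head, so there is no Condorcet winner.

none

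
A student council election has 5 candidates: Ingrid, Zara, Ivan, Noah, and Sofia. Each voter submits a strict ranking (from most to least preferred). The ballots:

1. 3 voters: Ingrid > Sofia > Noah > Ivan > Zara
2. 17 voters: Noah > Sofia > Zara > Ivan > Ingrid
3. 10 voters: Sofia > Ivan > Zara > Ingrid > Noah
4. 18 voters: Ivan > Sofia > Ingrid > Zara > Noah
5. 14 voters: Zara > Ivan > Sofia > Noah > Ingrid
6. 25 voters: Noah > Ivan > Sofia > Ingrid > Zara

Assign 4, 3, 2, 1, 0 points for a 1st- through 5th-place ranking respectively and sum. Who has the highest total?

Ingrid: 3·4 + 17·0 + 10·1 + 18·2 + 14·0 + 25·1 = 83
Zara: 3·0 + 17·2 + 10·2 + 18·1 + 14·4 + 25·0 = 128
Ivan: 3·1 + 17·1 + 10·3 + 18·4 + 14·3 + 25·3 = 239
Noah: 3·2 + 17·4 + 10·0 + 18·0 + 14·1 + 25·4 = 188
Sofia: 3·3 + 17·3 + 10·4 + 18·3 + 14·2 + 25·2 = 232
Ivan has the highest Borda score (239).

Ivan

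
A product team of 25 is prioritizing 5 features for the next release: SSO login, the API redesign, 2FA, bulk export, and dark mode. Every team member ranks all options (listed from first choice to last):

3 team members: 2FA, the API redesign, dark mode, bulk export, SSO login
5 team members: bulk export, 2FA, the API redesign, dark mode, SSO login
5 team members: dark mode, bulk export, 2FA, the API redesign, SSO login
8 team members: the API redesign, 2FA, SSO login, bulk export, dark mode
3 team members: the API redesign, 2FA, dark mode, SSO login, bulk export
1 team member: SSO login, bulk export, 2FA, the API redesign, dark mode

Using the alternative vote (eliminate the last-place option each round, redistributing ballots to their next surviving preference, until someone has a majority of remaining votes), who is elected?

the API redesign

Round 1: SSO login 1, the API redesign 11, 2FA 3, bulk export 5, dark mode 5. Eliminate SSO login.
Round 2: the API redesign 11, 2FA 3, bulk export 6, dark mode 5. Eliminate 2FA.
Round 3: the API redesign 14, bulk export 6, dark mode 5. The API redesign has a majority.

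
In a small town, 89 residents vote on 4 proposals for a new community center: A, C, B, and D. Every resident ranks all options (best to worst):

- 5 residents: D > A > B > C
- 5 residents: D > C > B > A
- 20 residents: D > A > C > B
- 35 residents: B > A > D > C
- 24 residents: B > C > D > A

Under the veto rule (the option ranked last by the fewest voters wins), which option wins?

Last-place votes: A 29, C 40, B 20, D 0.
D is ranked last by the fewest voters, so D wins.

D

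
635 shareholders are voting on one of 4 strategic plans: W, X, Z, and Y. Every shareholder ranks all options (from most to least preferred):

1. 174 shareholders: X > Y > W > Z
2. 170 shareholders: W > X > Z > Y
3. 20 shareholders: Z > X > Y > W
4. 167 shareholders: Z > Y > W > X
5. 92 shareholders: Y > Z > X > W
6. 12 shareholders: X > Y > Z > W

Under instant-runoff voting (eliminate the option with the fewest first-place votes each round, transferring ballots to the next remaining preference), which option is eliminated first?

Y

Round 1: W 170, X 186, Z 187, Y 92. Eliminate Y.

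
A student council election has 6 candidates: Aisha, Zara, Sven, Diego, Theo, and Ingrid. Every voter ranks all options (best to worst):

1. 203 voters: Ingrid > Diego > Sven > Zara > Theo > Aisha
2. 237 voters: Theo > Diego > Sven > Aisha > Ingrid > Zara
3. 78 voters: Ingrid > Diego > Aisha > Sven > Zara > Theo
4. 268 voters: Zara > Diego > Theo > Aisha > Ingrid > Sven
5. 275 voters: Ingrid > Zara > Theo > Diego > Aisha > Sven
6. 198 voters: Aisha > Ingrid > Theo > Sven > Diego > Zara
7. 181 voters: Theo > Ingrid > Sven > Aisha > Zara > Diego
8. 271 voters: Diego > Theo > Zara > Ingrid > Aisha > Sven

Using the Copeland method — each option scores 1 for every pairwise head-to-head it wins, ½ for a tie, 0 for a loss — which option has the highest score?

Theo

Aisha: beats Sven; loses to Zara, Diego, Theo, and Ingrid → score 1.
Zara: beats Aisha; loses to Sven, Diego, Theo, and Ingrid → score 1.
Sven: beats Zara; loses to Aisha, Diego, Theo, and Ingrid → score 1.
Diego: beats Aisha, Zara, and Sven; loses to Theo and Ingrid → score 3.
Theo: beats Aisha, Zara, Sven, Diego, and Ingrid → score 5.
Ingrid: beats Aisha, Zara, Sven, and Diego; loses to Theo → score 4.
Theo has the best pairwise record.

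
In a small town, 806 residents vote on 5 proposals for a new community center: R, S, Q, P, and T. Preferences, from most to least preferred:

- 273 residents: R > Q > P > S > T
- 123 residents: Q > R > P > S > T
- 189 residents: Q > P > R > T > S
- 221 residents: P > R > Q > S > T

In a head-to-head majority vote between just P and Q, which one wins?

Voters preferring P to Q: 221; preferring Q to P: 585.
Q wins the head-to-head.

Q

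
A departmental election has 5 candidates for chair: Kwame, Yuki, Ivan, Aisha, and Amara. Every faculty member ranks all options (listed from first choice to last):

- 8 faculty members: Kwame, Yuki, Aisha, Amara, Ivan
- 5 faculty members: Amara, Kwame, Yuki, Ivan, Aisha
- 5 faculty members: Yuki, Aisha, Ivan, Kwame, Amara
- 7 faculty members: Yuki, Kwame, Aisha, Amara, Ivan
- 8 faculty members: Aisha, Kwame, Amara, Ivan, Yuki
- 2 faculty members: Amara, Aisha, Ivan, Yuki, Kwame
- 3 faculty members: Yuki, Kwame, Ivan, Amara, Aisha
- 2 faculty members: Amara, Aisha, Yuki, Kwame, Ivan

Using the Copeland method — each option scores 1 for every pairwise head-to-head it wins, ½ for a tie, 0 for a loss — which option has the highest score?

Kwame

Kwame: beats Yuki, Ivan, Aisha, and Amara → score 4.
Yuki: beats Ivan, Aisha, and Amara; loses to Kwame → score 3.
Ivan: loses to Kwame, Yuki, Aisha, and Amara → score 0.
Aisha: beats Ivan and Amara; loses to Kwame and Yuki → score 2.
Amara: beats Ivan; loses to Kwame, Yuki, and Aisha → score 1.
Kwame has the best pairwise record.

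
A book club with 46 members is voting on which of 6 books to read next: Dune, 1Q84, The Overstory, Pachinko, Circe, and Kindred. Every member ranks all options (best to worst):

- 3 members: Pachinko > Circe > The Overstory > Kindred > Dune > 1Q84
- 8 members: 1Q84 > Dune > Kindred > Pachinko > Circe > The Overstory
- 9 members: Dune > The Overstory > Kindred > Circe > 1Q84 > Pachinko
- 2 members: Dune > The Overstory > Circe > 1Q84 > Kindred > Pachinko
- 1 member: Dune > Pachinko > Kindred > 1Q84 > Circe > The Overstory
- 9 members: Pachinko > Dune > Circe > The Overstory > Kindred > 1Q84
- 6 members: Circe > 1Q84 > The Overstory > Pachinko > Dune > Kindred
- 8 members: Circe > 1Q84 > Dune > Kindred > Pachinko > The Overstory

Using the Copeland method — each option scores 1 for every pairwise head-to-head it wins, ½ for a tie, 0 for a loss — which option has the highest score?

Dune

Dune: beats 1Q84, The Overstory, Pachinko, Circe, and Kindred → score 5.
1Q84: beats Pachinko and Kindred; ties The Overstory; loses to Dune and Circe → score 2.5.
The Overstory: beats Kindred; ties 1Q84; loses to Dune, Pachinko, and Circe → score 1.5.
Pachinko: beats The Overstory; loses to Dune, 1Q84, Circe, and Kindred → score 1.
Circe: beats 1Q84, The Overstory, Pachinko, and Kindred; loses to Dune → score 4.
Kindred: beats Pachinko; loses to Dune, 1Q84, The Overstory, and Circe → score 1.
Dune has the best pairwise record.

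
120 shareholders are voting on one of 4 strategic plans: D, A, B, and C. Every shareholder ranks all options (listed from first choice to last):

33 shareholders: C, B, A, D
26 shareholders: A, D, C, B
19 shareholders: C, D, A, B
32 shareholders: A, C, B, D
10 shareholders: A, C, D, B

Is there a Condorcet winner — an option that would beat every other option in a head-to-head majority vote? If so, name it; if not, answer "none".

A vs D: 101–19 for A.
A vs B: 87–33 for A.
A vs C: 68–52 for A.
A beats every other option head-to-head.

A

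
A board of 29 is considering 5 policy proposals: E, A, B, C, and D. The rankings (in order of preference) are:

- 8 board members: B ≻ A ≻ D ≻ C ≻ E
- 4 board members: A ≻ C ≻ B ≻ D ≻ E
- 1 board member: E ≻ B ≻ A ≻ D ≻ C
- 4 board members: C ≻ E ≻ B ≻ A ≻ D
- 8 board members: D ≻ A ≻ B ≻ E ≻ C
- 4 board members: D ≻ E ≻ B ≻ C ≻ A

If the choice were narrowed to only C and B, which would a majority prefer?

B

Voters preferring C to B: 8; preferring B to C: 21.
B wins the head-to-head.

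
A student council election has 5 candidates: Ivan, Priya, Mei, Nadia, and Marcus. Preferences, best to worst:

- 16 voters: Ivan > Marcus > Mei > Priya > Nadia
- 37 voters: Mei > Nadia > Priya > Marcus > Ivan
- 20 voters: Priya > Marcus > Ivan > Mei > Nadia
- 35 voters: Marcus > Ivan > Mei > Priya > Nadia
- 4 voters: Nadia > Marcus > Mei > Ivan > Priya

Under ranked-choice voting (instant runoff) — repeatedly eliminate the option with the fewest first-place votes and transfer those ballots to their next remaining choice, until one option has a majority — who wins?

Marcus

Round 1: Ivan 16, Priya 20, Mei 37, Nadia 4, Marcus 35. Eliminate Nadia.
Round 2: Ivan 16, Priya 20, Mei 37, Marcus 39. Eliminate Ivan.
Round 3: Priya 20, Mei 37, Marcus 55. Eliminate Priya.
Round 4: Mei 37, Marcus 75. Marcus has a majority.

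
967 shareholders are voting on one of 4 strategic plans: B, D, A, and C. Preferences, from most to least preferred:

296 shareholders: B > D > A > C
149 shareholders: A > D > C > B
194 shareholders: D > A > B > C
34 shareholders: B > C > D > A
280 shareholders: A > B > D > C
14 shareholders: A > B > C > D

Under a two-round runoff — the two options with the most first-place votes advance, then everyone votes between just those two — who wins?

A

Round 1 first-place votes: B 330, D 194, A 443, C 0.
A and B advance.
Runoff: A is preferred to B by 637 voters; B by 330.
A wins the runoff.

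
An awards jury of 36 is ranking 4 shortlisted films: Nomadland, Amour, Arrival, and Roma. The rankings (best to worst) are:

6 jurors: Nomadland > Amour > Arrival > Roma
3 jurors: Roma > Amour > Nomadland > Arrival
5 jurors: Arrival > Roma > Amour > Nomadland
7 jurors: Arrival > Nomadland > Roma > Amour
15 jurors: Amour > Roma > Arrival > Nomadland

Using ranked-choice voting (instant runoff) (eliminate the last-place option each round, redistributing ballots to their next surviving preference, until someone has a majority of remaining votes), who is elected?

Amour

Round 1: Nomadland 6, Amour 15, Arrival 12, Roma 3. Eliminate Roma.
Round 2: Nomadland 6, Amour 18, Arrival 12. Eliminate Nomadland.
Round 3: Amour 24, Arrival 12. Amour has a majority.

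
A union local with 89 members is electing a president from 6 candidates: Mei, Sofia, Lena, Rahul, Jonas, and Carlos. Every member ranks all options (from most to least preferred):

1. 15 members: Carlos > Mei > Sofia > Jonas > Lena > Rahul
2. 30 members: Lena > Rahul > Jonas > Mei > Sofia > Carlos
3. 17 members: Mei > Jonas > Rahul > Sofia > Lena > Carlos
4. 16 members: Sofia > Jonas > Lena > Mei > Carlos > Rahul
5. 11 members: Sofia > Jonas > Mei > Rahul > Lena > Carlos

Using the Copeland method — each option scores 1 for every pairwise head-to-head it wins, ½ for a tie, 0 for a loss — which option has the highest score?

Jonas

Mei: beats Sofia, Rahul, and Carlos; loses to Lena and Jonas → score 3.
Sofia: beats Lena and Carlos; loses to Mei, Rahul, and Jonas → score 2.
Lena: beats Mei, Rahul, and Carlos; loses to Sofia and Jonas → score 3.
Rahul: beats Sofia and Carlos; loses to Mei, Lena, and Jonas → score 2.
Jonas: beats Mei, Sofia, Lena, Rahul, and Carlos → score 5.
Carlos: loses to Mei, Sofia, Lena, Rahul, and Jonas → score 0.
Jonas has the best pairwise record.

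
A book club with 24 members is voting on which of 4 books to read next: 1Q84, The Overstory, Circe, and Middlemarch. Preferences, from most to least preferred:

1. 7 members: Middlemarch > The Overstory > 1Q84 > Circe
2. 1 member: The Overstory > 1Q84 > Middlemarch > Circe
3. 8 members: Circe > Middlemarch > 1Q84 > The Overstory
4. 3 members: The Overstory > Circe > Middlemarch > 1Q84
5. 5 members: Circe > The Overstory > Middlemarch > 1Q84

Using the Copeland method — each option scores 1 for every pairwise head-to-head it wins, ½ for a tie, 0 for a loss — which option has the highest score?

Circe

1Q84: loses to The Overstory, Circe, and Middlemarch → score 0.
The Overstory: beats 1Q84; loses to Circe and Middlemarch → score 1.
Circe: beats 1Q84, The Overstory, and Middlemarch → score 3.
Middlemarch: beats 1Q84 and The Overstory; loses to Circe → score 2.
Circe has the best pairwise record.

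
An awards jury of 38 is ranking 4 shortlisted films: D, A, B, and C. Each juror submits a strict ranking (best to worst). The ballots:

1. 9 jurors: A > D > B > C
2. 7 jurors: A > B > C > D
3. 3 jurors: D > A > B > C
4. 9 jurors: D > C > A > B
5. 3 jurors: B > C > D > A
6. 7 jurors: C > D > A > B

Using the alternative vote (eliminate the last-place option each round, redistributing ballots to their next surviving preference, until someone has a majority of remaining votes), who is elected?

Round 1: D 12, A 16, B 3, C 7. Eliminate B.
Round 2: D 12, A 16, C 10. Eliminate C.
Round 3: D 22, A 16. D has a majority.

D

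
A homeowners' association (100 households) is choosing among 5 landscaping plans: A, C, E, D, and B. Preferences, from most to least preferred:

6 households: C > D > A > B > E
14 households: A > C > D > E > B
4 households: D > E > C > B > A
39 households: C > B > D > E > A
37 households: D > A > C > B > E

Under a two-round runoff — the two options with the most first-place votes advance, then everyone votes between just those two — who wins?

C

Round 1 first-place votes: A 14, C 45, E 0, D 41, B 0.
C and D advance.
Runoff: C is preferred to D by 59 voters; D by 41.
C wins the runoff.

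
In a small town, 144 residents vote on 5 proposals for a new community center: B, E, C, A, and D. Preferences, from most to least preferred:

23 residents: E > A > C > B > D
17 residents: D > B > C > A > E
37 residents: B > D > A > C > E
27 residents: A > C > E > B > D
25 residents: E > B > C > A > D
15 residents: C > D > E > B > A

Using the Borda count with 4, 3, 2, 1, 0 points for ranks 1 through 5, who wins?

B

B: 23·1 + 17·3 + 37·4 + 27·1 + 25·3 + 15·1 = 339
E: 23·4 + 17·0 + 37·0 + 27·2 + 25·4 + 15·2 = 276
C: 23·2 + 17·2 + 37·1 + 27·3 + 25·2 + 15·4 = 308
A: 23·3 + 17·1 + 37·2 + 27·4 + 25·1 + 15·0 = 293
D: 23·0 + 17·4 + 37·3 + 27·0 + 25·0 + 15·3 = 224
B has the highest Borda score (339).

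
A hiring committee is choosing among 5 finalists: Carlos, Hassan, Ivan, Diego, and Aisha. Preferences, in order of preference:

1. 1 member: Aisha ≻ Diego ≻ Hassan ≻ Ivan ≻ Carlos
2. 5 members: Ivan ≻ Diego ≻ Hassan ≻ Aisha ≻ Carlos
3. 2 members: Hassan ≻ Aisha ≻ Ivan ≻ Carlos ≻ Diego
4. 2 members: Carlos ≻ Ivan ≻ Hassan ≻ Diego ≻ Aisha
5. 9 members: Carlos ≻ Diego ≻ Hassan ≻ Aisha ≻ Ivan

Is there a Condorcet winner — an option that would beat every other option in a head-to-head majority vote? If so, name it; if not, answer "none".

Carlos vs Hassan: 11–8 for Carlos.
Carlos vs Ivan: 11–8 for Carlos.
Carlos vs Diego: 13–6 for Carlos.
Carlos vs Aisha: 11–8 for Carlos.
Carlos beats every other option head-to-head.

Carlos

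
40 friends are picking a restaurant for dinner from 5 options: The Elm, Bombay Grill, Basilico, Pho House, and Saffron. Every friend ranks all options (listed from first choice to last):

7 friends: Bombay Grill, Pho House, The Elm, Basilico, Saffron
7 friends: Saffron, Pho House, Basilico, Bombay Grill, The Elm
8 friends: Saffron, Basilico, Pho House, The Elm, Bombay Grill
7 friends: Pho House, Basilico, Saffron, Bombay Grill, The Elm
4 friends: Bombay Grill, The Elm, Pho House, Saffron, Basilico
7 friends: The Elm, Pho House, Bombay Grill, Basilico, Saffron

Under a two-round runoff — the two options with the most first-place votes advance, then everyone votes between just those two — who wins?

Saffron

Round 1 first-place votes: The Elm 7, Bombay Grill 11, Basilico 0, Pho House 7, Saffron 15.
Saffron and Bombay Grill advance.
Runoff: Saffron is preferred to Bombay Grill by 22 voters; Bombay Grill by 18.
Saffron wins the runoff.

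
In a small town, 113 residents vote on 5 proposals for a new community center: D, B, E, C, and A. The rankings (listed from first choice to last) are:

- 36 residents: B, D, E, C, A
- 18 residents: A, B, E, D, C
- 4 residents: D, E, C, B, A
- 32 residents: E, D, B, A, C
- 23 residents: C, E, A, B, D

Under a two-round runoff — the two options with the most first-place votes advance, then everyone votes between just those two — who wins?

E

Round 1 first-place votes: D 4, B 36, E 32, C 23, A 18.
B and E advance.
Runoff: B is preferred to E by 54 voters; E by 59.
E wins the runoff.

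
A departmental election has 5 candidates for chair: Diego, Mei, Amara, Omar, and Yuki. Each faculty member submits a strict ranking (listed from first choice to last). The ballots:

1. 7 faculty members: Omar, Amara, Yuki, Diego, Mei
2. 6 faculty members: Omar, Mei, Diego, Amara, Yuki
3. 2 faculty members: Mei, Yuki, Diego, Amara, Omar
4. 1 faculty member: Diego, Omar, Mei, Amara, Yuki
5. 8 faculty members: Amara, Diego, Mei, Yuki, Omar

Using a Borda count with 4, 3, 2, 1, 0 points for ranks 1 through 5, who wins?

Amara

Diego: 7·1 + 6·2 + 2·2 + 1·4 + 8·3 = 51
Mei: 7·0 + 6·3 + 2·4 + 1·2 + 8·2 = 44
Amara: 7·3 + 6·1 + 2·1 + 1·1 + 8·4 = 62
Omar: 7·4 + 6·4 + 2·0 + 1·3 + 8·0 = 55
Yuki: 7·2 + 6·0 + 2·3 + 1·0 + 8·1 = 28
Amara has the highest Borda score (62).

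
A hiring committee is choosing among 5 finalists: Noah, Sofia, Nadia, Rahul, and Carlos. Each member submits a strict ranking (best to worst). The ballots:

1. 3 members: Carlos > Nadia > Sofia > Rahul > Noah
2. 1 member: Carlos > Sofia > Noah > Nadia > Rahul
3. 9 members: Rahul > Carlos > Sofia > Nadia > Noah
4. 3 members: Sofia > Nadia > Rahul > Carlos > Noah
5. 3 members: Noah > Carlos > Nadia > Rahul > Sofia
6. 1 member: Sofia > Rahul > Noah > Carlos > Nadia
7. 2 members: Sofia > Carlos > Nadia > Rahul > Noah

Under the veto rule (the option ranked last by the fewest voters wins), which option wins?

Carlos

Last-place votes: Noah 17, Sofia 3, Nadia 1, Rahul 1, Carlos 0.
Carlos is ranked last by the fewest voters, so Carlos wins.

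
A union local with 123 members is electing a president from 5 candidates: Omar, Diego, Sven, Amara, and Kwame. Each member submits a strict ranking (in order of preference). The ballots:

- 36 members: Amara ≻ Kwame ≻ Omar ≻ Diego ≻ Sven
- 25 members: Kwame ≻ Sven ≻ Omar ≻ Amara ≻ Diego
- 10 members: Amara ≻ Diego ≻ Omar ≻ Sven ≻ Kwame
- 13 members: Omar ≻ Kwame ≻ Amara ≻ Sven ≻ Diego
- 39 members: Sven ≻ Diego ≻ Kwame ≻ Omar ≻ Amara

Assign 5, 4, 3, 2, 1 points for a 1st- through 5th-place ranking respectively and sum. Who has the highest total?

Omar: 36·3 + 25·3 + 10·3 + 13·5 + 39·2 = 356
Diego: 36·2 + 25·1 + 10·4 + 13·1 + 39·4 = 306
Sven: 36·1 + 25·4 + 10·2 + 13·2 + 39·5 = 377
Amara: 36·5 + 25·2 + 10·5 + 13·3 + 39·1 = 358
Kwame: 36·4 + 25·5 + 10·1 + 13·4 + 39·3 = 448
Kwame has the highest Borda score (448).

Kwame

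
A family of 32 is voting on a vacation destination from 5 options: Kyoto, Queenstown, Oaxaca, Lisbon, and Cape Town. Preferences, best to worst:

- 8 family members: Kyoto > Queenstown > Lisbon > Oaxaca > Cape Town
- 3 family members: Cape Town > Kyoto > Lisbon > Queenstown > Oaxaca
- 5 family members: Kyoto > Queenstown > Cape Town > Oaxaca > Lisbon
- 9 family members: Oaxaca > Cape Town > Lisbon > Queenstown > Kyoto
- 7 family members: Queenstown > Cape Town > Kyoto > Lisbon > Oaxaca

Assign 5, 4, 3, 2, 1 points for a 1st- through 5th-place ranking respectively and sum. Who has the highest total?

Queenstown

Kyoto: 8·5 + 3·4 + 5·5 + 9·1 + 7·3 = 107
Queenstown: 8·4 + 3·2 + 5·4 + 9·2 + 7·5 = 111
Oaxaca: 8·2 + 3·1 + 5·2 + 9·5 + 7·1 = 81
Lisbon: 8·3 + 3·3 + 5·1 + 9·3 + 7·2 = 79
Cape Town: 8·1 + 3·5 + 5·3 + 9·4 + 7·4 = 102
Queenstown has the highest Borda score (111).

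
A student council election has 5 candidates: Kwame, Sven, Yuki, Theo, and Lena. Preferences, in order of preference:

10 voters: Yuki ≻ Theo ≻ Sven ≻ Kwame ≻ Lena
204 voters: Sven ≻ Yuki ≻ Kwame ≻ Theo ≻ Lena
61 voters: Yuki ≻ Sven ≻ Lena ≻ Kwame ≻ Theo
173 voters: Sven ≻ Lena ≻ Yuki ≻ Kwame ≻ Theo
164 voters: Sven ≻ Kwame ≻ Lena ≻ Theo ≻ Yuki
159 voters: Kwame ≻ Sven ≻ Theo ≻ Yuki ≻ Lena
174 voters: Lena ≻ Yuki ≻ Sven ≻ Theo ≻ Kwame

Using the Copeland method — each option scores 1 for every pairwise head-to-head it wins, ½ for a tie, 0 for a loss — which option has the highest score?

Sven

Kwame: beats Theo and Lena; loses to Sven and Yuki → score 2.
Sven: beats Kwame, Yuki, Theo, and Lena → score 4.
Yuki: beats Kwame and Theo; loses to Sven and Lena → score 2.
Theo: loses to Kwame, Sven, Yuki, and Lena → score 0.
Lena: beats Yuki and Theo; loses to Kwame and Sven → score 2.
Sven has the best pairwise record.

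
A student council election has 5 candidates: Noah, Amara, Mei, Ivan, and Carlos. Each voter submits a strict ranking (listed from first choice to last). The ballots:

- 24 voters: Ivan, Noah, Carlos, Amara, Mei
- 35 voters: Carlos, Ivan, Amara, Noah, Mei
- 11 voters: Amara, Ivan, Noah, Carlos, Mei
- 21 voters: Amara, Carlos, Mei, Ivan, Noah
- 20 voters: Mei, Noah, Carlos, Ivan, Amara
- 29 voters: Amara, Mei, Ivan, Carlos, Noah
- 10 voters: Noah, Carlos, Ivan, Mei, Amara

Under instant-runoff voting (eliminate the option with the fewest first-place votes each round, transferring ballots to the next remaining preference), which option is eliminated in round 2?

Round 1: Noah 10, Amara 61, Mei 20, Ivan 24, Carlos 35. Eliminate Noah.
Round 2: Amara 61, Mei 20, Ivan 24, Carlos 45. Eliminate Mei.

Mei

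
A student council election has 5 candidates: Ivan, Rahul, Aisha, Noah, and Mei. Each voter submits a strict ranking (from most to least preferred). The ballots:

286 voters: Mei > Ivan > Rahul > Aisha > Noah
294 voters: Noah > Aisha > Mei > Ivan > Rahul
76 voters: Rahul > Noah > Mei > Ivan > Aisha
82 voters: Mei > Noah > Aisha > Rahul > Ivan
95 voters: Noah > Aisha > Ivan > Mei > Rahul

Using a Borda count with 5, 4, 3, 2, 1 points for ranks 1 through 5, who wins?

Ivan: 286·4 + 294·2 + 76·2 + 82·1 + 95·3 = 2251
Rahul: 286·3 + 294·1 + 76·5 + 82·2 + 95·1 = 1791
Aisha: 286·2 + 294·4 + 76·1 + 82·3 + 95·4 = 2450
Noah: 286·1 + 294·5 + 76·4 + 82·4 + 95·5 = 2863
Mei: 286·5 + 294·3 + 76·3 + 82·5 + 95·2 = 3140
Mei has the highest Borda score (3140).

Mei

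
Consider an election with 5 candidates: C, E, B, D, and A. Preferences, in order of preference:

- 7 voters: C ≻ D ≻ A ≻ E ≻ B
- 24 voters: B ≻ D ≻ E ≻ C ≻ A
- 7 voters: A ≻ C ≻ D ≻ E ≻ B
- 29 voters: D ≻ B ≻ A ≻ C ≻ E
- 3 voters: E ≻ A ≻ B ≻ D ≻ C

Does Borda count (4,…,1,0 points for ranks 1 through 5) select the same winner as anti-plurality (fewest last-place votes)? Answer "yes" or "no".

yes

Borda — scores: C 102, E 74, B 189, D 226, A 109. Winner: D.
Anti-plurality — last-place votes: C 3, E 29, B 14, D 0, A 24. Winner: D.
The two methods agree.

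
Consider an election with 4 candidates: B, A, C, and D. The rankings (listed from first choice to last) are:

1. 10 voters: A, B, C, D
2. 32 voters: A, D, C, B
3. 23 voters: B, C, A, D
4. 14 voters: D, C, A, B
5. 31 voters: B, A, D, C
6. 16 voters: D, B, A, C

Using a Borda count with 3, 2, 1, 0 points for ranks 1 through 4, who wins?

B: 10·2 + 32·0 + 23·3 + 14·0 + 31·3 + 16·2 = 214
A: 10·3 + 32·3 + 23·1 + 14·1 + 31·2 + 16·1 = 241
C: 10·1 + 32·1 + 23·2 + 14·2 + 31·0 + 16·0 = 116
D: 10·0 + 32·2 + 23·0 + 14·3 + 31·1 + 16·3 = 185
A has the highest Borda score (241).

A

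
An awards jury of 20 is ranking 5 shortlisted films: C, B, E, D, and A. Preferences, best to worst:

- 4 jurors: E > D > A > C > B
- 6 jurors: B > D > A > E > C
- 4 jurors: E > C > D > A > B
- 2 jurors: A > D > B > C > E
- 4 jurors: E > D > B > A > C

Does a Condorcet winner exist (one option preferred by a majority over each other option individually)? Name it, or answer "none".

E

E vs C: 18–2 for E.
E vs B: 12–8 for E.
E vs D: 12–8 for E.
E vs A: 12–8 for E.
E beats every other option head-to-head.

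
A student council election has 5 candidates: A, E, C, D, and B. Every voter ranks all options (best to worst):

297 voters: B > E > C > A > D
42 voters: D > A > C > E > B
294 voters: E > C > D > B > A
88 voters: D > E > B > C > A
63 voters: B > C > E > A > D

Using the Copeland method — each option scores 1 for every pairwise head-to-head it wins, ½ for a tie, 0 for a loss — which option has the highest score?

E

A: loses to E, C, D, and B → score 0.
E: beats A, C, D, and B → score 4.
C: beats A and D; loses to E and B → score 2.
D: beats A and B; loses to E and C → score 2.
B: beats A and C; loses to E and D → score 2.
E has the best pairwise record.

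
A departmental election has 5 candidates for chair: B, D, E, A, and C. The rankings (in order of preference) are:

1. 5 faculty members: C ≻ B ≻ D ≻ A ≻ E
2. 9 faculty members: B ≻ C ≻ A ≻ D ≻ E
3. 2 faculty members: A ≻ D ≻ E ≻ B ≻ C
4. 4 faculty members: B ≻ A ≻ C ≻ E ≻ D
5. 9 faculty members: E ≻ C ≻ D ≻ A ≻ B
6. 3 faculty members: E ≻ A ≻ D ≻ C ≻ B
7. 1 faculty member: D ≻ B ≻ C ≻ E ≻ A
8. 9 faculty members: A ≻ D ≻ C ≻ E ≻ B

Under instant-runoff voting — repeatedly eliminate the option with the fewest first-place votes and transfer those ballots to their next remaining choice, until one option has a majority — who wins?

Round 1: B 13, D 1, E 12, A 11, C 5. Eliminate D.
Round 2: B 14, E 12, A 11, C 5. Eliminate C.
Round 3: B 19, E 12, A 11. Eliminate A.
Round 4: B 19, E 23. E has a majority.

E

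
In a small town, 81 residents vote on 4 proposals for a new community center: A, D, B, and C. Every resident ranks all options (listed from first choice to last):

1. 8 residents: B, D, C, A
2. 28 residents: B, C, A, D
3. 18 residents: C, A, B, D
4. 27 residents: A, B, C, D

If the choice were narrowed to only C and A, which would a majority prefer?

C

Voters preferring C to A: 54; preferring A to C: 27.
C wins the head-to-head.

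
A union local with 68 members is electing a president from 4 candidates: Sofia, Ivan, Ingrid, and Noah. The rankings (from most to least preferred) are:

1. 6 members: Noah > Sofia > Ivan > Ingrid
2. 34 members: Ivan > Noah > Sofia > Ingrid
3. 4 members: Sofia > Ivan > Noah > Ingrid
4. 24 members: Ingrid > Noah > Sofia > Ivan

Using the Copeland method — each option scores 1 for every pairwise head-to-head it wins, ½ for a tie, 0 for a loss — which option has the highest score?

Sofia: beats Ingrid; ties Ivan; loses to Noah → score 1.5.
Ivan: beats Ingrid and Noah; ties Sofia → score 2.5.
Ingrid: loses to Sofia, Ivan, and Noah → score 0.
Noah: beats Sofia and Ingrid; loses to Ivan → score 2.
Ivan has the best pairwise record.

Ivan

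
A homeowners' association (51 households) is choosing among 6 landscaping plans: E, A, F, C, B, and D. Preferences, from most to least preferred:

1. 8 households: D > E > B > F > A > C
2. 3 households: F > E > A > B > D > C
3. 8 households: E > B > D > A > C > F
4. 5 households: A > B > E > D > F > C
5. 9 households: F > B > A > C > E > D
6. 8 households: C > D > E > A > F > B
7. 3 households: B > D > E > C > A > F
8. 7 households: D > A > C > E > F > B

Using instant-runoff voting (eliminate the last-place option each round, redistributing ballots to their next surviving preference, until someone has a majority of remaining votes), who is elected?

Round 1: E 8, A 5, F 12, C 8, B 3, D 15. Eliminate B.
Round 2: E 8, A 5, F 12, C 8, D 18. Eliminate A.
Round 3: E 13, F 12, C 8, D 18. Eliminate C.
Round 4: E 13, F 12, D 26. D has a majority.

D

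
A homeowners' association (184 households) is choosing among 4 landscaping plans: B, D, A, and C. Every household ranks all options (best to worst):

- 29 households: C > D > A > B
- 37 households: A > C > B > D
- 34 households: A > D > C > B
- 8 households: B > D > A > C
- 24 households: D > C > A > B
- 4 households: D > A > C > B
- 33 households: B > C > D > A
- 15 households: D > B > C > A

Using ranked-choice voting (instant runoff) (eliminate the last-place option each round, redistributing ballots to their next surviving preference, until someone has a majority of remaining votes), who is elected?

D

Round 1: B 41, D 43, A 71, C 29. Eliminate C.
Round 2: B 41, D 72, A 71. Eliminate B.
Round 3: D 113, A 71. D has a majority.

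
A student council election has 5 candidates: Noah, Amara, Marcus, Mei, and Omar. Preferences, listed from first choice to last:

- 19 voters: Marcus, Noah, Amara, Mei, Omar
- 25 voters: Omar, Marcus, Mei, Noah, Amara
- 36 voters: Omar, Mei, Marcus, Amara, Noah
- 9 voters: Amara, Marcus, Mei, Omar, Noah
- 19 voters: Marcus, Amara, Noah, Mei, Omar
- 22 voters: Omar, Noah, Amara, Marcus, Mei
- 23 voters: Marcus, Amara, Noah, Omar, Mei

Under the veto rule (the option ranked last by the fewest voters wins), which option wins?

Last-place votes: Noah 45, Amara 25, Marcus 0, Mei 45, Omar 38.
Marcus is ranked last by the fewest voters, so Marcus wins.

Marcus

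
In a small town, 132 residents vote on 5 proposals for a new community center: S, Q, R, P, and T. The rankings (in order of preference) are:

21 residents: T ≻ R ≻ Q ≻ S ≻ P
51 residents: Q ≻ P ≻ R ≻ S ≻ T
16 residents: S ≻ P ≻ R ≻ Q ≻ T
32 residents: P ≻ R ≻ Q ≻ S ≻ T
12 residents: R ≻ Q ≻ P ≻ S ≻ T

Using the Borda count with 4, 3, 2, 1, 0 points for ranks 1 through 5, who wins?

S: 21·1 + 51·1 + 16·4 + 32·1 + 12·1 = 180
Q: 21·2 + 51·4 + 16·1 + 32·2 + 12·3 = 362
R: 21·3 + 51·2 + 16·2 + 32·3 + 12·4 = 341
P: 21·0 + 51·3 + 16·3 + 32·4 + 12·2 = 353
T: 21·4 + 51·0 + 16·0 + 32·0 + 12·0 = 84
Q has the highest Borda score (362).

Q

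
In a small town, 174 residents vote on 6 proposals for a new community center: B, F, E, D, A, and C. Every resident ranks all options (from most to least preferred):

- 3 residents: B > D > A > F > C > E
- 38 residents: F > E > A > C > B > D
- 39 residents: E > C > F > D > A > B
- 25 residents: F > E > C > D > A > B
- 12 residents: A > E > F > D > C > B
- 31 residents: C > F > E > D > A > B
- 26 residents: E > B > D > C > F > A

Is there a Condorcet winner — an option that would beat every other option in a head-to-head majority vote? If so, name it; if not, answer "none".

Checking pairwise contests:
F beats B 145–29.
C beats F 96–78.
F beats E 97–77.
F beats D 145–29.
F beats A 159–15.
E beats C 140–34.
Every option loses at least one head-to-head, so there is no Condorcet winner.

none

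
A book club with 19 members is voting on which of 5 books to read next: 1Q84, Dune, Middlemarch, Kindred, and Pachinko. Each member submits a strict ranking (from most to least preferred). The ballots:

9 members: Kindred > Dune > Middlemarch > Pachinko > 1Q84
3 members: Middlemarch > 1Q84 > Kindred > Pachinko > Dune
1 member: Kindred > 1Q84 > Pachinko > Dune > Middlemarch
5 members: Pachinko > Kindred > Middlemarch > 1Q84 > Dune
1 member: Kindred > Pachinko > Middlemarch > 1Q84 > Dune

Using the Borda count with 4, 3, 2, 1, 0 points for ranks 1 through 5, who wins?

1Q84: 9·0 + 3·3 + 1·3 + 5·1 + 1·1 = 18
Dune: 9·3 + 3·0 + 1·1 + 5·0 + 1·0 = 28
Middlemarch: 9·2 + 3·4 + 1·0 + 5·2 + 1·2 = 42
Kindred: 9·4 + 3·2 + 1·4 + 5·3 + 1·4 = 65
Pachinko: 9·1 + 3·1 + 1·2 + 5·4 + 1·3 = 37
Kindred has the highest Borda score (65).

Kindred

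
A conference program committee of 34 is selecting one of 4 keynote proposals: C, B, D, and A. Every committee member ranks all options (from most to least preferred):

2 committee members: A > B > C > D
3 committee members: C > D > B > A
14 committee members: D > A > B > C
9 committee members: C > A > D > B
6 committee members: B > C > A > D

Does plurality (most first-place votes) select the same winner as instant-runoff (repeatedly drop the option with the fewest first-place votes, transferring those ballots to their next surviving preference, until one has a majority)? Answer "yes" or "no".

Plurality — first-place votes: C 12, B 6, D 14, A 2. Winner: D.
Instant-runoff — R1 C 12, B 6, D 14, A 2 (A out); R2 C 12, B 8, D 14 (B out); R3 C 20, D 14 (C winner). Winner: C.
The two methods disagree.

no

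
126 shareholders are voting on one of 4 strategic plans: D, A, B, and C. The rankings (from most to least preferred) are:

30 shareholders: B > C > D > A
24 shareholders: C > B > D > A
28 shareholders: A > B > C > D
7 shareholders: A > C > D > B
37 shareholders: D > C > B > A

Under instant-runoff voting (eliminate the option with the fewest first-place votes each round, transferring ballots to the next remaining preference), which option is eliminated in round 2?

Round 1: D 37, A 35, B 30, C 24. Eliminate C.
Round 2: D 37, A 35, B 54. Eliminate A.

A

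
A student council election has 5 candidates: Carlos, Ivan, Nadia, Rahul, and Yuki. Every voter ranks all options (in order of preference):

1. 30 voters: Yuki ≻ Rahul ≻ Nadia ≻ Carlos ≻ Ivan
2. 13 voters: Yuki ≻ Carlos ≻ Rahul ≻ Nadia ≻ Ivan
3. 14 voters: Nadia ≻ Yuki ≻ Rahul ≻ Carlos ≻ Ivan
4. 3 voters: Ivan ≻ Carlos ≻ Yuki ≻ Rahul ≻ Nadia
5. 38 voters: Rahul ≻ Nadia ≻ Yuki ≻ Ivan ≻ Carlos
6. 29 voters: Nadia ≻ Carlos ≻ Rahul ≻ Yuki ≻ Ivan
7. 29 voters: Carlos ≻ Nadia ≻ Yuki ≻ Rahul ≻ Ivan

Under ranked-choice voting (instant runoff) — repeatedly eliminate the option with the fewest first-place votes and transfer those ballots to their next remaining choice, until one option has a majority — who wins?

Nadia

Round 1: Carlos 29, Ivan 3, Nadia 43, Rahul 38, Yuki 43. Eliminate Ivan.
Round 2: Carlos 32, Nadia 43, Rahul 38, Yuki 43. Eliminate Carlos.
Round 3: Nadia 72, Rahul 38, Yuki 46. Eliminate Rahul.
Round 4: Nadia 110, Yuki 46. Nadia has a majority.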